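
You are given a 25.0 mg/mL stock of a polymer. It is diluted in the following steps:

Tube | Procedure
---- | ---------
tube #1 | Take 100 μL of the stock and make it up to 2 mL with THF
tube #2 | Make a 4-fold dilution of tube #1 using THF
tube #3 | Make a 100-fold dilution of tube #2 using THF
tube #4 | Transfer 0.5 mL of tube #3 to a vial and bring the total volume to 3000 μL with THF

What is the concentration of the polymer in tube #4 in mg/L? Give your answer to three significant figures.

0.521 mg/L

Step 1: 100 μL brought to 2 mL → factor 2000/100 = 20
Step 2: 4-fold → factor 4
Step 3: 100-fold → factor 100
Step 4: 0.5 mL brought to 3000 μL → factor 3/0.5 = 6
Overall dilution factor = 20 × 4 × 100 × 6 = 48000
Final = 25.0 mg/mL / 48000 = 0.0005208 mg/mL = 0.521 mg/L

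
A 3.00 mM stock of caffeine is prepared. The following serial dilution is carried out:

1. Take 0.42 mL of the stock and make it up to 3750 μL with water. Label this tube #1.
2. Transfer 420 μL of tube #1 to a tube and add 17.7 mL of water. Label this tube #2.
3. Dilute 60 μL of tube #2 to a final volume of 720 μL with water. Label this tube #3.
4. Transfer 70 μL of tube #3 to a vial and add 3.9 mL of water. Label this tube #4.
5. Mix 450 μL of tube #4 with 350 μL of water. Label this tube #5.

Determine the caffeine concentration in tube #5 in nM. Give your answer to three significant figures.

Step 1: 0.42 mL brought to 3750 μL → factor 3.75/0.42 = 8.9286
Step 2: 420 μL + 17.7 mL = 18120 μL total → factor 18120/420 = 43.143
Step 3: 60 μL brought to 720 μL → factor 720/60 = 12
Step 4: 70 μL + 3.9 mL = 3970 μL total → factor 3970/70 = 56.714
Step 5: 450 μL + 350 μL = 800 μL total → factor 800/450 = 1.7778
Overall dilution factor = 8.9286 × 43.143 × 12 × 56.714 × 1.7778 = 4.6606 × 10^5
Final = 3.00 mM / 4.6606 × 10^5 = 6.437 × 10^-6 mM = 6.44 nM

6.44 nM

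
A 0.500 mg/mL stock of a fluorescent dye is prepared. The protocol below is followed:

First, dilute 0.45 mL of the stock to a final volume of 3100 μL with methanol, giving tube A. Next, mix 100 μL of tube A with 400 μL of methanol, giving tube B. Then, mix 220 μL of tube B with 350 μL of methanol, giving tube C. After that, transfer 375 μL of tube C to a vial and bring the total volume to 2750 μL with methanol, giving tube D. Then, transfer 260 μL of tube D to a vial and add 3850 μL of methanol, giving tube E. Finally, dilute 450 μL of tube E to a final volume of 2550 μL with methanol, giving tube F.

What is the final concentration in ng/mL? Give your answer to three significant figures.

8.53 ng/mL

Step 1: 0.45 mL brought to 3100 μL → factor 3.1/0.45 = 6.8889
Step 2: 100 μL + 400 μL = 500 μL total → factor 500/100 = 5
Step 3: 220 μL + 350 μL = 570 μL total → factor 570/220 = 2.5909
Step 4: 375 μL brought to 2750 μL → factor 2750/375 = 7.3333
Step 5: 260 μL + 3850 μL = 4110 μL total → factor 4110/260 = 15.808
Step 6: 450 μL brought to 2550 μL → factor 2550/450 = 5.6667
Overall dilution factor = 6.8889 × 5 × 2.5909 × 7.3333 × 15.808 × 5.6667 = 58623
Final = 0.500 mg/mL / 58623 = 8.529 × 10^-6 mg/mL = 8.53 ng/mL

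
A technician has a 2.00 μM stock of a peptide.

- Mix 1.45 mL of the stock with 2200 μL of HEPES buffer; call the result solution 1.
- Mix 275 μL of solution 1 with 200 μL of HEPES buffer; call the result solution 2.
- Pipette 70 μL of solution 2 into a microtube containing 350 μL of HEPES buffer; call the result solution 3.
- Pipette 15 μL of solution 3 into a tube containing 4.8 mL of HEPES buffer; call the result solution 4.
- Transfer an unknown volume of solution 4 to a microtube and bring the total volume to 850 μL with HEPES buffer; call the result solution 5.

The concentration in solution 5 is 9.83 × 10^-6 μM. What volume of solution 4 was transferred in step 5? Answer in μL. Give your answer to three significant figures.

Step 1: 1.45 mL + 2200 μL = 3.65 mL total → factor 3.65/1.45 = 2.5172
Step 2: 275 μL + 200 μL = 475 μL total → factor 475/275 = 1.7273
Step 3: 70 μL + 350 μL = 420 μL total → factor 420/70 = 6
Step 4: 15 μL + 4.8 mL = 4815 μL total → factor 4815/15 = 321
Step 5: v brought to 850 μL → factor = 850 μL/v
Product of known-step factors = 8374.2
Overall factor = 2.00 μM / (9.83 × 10^-6 μM) = 2.0346 × 10^5
Step-5 factor = 2.0346 × 10^5 / 8374.2 = 24.296
v = 850 μL / 24.296 = 35.0 μL

35.0 μL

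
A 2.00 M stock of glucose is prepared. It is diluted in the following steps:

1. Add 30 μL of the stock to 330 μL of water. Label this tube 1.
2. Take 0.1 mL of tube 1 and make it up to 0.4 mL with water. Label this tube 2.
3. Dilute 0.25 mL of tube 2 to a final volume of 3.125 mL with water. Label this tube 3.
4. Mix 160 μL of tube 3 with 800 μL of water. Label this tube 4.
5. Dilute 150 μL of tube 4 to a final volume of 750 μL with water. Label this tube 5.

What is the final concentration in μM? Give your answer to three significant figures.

Step 1: 30 μL + 330 μL = 360 μL total → factor 360/30 = 12
Step 2: 0.1 mL brought to 0.4 mL → factor 0.4/0.1 = 4
Step 3: 0.25 mL brought to 3.125 mL → factor 3.125/0.25 = 12.5
Step 4: 160 μL + 800 μL = 960 μL total → factor 960/160 = 6
Step 5: 150 μL brought to 750 μL → factor 750/150 = 5
Overall dilution factor = 12 × 4 × 12.5 × 6 × 5 = 18000
Final = 2.00 M / 18000 = 0.0001111 M = 111 μM

111 μM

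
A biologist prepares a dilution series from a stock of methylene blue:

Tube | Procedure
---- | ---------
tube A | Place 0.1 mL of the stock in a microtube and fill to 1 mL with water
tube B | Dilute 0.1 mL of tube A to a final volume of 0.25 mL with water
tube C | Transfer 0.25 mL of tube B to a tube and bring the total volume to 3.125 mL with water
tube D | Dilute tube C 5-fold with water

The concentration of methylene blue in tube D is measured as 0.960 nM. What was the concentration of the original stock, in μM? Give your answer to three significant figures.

1.50 μM

Step 1: 0.1 mL brought to 1 mL → factor 1/0.1 = 10
Step 2: 0.1 mL brought to 0.25 mL → factor 0.25/0.1 = 2.5
Step 3: 0.25 mL brought to 3.125 mL → factor 3.125/0.25 = 12.5
Step 4: 5-fold → factor 5
Overall dilution factor = 10 × 2.5 × 12.5 × 5 = 1562.5
Stock = 0.960 nM × 1562.5 = 1500 nM = 1.50 μM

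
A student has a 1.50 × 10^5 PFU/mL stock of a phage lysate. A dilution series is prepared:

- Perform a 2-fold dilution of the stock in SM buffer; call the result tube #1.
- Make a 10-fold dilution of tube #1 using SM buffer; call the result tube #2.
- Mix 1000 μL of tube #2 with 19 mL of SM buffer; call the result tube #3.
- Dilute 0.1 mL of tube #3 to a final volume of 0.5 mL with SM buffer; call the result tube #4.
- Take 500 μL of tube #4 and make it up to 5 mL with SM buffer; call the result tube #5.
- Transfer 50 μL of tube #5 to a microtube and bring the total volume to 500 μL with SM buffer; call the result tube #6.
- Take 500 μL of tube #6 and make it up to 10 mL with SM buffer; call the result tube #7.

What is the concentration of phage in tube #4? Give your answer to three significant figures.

75.0 PFU/mL

Step 1: 2-fold → factor 2
Step 2: 10-fold → factor 10
Step 3: 1000 μL + 19 mL = 20000 μL total → factor 20000/1000 = 20
Step 4: 0.1 mL brought to 0.5 mL → factor 0.5/0.1 = 5
Dilution factor through tube #4 = 2 × 10 × 20 × 5 = 2000
[tube #4] = 1.50 × 10^5 PFU/mL / 2000 = 75.0 PFU/mL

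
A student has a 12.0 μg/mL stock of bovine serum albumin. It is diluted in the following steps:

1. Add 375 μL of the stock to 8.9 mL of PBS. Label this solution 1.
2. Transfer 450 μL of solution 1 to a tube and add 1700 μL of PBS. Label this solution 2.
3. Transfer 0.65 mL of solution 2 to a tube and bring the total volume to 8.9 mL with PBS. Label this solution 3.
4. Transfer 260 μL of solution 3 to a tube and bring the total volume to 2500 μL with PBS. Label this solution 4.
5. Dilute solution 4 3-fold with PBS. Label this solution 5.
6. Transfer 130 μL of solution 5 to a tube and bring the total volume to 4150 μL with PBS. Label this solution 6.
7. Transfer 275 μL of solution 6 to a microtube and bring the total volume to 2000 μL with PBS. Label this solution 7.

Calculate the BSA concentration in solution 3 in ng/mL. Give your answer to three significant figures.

7.42 ng/mL

Step 1: 375 μL + 8.9 mL = 9275 μL total → factor 9275/375 = 24.733
Step 2: 450 μL + 1700 μL = 2150 μL total → factor 2150/450 = 4.7778
Step 3: 0.65 mL brought to 8.9 mL → factor 8.9/0.65 = 13.692
Dilution factor through solution 3 = 24.733 × 4.7778 × 13.692 = 1618
[solution 3] = 12.0 μg/mL / 1618 = 0.007416 μg/mL = 7.42 ng/mL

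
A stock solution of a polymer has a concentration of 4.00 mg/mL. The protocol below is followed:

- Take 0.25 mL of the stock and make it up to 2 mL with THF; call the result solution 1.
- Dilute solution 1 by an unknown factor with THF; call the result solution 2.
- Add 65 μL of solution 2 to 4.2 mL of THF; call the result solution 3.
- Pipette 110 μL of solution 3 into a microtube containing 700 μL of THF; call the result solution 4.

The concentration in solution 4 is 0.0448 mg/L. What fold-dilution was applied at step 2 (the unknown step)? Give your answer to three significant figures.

23.1-fold

Step 1: 0.25 mL brought to 2 mL → factor 2/0.25 = 8
Step 2: unknown factor x
Step 3: 65 μL + 4.2 mL = 4265 μL total → factor 4265/65 = 65.615
Step 4: 110 μL + 700 μL = 810 μL total → factor 810/110 = 7.3636
Product of known-step factors = 3865.3
Overall factor = 4.00 mg/mL / (0.0448 mg/L) = 89286
x = 89286 / 3865.3 = 23.1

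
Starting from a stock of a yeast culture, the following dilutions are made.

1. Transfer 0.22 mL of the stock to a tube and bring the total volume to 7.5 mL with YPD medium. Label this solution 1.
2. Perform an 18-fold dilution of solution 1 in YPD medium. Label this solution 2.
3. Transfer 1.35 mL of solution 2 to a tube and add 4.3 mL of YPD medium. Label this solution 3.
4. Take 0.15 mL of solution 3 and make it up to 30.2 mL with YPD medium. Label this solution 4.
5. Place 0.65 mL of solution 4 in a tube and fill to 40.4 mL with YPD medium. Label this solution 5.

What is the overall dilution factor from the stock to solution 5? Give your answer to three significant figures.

Step 1: 0.22 mL brought to 7.5 mL → factor 7.5/0.22 = 34.091
Step 2: 18-fold → factor 18
Step 3: 1.35 mL + 4.3 mL = 5.65 mL total → factor 5.65/1.35 = 4.1852
Step 4: 0.15 mL brought to 30.2 mL → factor 30.2/0.15 = 201.33
Step 5: 0.65 mL brought to 40.4 mL → factor 40.4/0.65 = 62.154
Overall dilution factor = 34.091 × 18 × 4.1852 × 201.33 × 62.154 = 3.2137 × 10^7

3.21 × 10^7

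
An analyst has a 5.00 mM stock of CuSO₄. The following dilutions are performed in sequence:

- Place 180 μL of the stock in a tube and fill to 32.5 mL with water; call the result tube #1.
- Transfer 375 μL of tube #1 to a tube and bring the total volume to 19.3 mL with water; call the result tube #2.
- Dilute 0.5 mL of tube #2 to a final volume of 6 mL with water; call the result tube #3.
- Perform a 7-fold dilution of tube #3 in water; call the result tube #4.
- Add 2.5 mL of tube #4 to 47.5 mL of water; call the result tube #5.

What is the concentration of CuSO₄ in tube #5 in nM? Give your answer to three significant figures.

0.320 nM

Step 1: 180 μL brought to 32.5 mL → factor 32500/180 = 180.56
Step 2: 375 μL brought to 19.3 mL → factor 19300/375 = 51.467
Step 3: 0.5 mL brought to 6 mL → factor 6/0.5 = 12
Step 4: 7-fold → factor 7
Step 5: 2.5 mL + 47.5 mL = 50 mL total → factor 50/2.5 = 20
Overall dilution factor = 180.56 × 51.467 × 12 × 7 × 20 = 1.5612 × 10^7
Final = 5.00 mM / 1.5612 × 10^7 = 3.203 × 10^-7 mM = 0.320 nM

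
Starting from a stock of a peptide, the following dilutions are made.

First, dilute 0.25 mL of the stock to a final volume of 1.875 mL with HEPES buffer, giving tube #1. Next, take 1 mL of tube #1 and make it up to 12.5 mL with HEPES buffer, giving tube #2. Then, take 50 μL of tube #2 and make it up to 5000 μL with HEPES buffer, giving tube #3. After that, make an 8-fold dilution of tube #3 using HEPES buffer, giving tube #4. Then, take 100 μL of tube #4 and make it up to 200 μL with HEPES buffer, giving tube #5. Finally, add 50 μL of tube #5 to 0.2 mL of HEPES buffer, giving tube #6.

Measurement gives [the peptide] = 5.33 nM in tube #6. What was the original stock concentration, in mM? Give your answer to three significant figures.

Step 1: 0.25 mL brought to 1.875 mL → factor 1.875/0.25 = 7.5
Step 2: 1 mL brought to 12.5 mL → factor 12.5/1 = 12.5
Step 3: 50 μL brought to 5000 μL → factor 5000/50 = 100
Step 4: 8-fold → factor 8
Step 5: 100 μL brought to 200 μL → factor 200/100 = 2
Step 6: 50 μL + 0.2 mL = 250 μL total → factor 250/50 = 5
Overall dilution factor = 7.5 × 12.5 × 100 × 8 × 2 × 5 = 7.5 × 10^5
Stock = 5.33 nM × 7.5 × 10^5 = 3.998 × 10^6 nM = 4.00 mM

4.00 mM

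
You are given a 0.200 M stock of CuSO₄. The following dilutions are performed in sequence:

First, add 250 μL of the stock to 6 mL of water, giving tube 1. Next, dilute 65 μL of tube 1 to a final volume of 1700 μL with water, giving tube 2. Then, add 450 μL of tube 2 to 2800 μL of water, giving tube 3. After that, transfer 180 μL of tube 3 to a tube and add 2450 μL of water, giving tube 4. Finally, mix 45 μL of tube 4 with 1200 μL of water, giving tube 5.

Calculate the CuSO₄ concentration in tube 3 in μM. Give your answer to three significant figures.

Step 1: 250 μL + 6 mL = 6250 μL total → factor 6250/250 = 25
Step 2: 65 μL brought to 1700 μL → factor 1700/65 = 26.154
Step 3: 450 μL + 2800 μL = 3250 μL total → factor 3250/450 = 7.2222
Dilution factor through tube 3 = 25 × 26.154 × 7.2222 = 4722.2
[tube 3] = 0.200 M / 4722.2 = 4.235 × 10^-5 M = 42.4 μM

42.4 μM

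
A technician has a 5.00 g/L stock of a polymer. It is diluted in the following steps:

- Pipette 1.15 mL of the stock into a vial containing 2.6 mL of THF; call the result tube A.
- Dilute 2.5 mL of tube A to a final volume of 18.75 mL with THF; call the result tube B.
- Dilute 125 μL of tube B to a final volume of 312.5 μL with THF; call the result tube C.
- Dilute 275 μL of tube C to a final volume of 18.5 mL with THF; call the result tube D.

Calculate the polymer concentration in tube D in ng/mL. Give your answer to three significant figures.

Step 1: 1.15 mL + 2.6 mL = 3.75 mL total → factor 3.75/1.15 = 3.2609
Step 2: 2.5 mL brought to 18.75 mL → factor 18.75/2.5 = 7.5
Step 3: 125 μL brought to 312.5 μL → factor 312.5/125 = 2.5
Step 4: 275 μL brought to 18.5 mL → factor 18500/275 = 67.273
Dilution factor through tube D = 3.2609 × 7.5 × 2.5 × 67.273 = 4113.1
[tube D] = 5.00 g/L / 4113.1 = 0.001216 g/L = 1.22 × 10^3 ng/mL

1.22 × 10^3 ng/mL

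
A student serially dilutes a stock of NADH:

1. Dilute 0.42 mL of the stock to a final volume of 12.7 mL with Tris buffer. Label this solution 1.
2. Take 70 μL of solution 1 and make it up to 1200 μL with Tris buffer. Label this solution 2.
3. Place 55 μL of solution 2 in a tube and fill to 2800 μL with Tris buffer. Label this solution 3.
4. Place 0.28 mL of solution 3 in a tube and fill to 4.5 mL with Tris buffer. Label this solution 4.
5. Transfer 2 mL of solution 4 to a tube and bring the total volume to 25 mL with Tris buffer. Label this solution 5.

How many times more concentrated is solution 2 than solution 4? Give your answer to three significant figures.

Step 1: 0.42 mL brought to 12.7 mL → factor 12.7/0.42 = 30.238
Step 2: 70 μL brought to 1200 μL → factor 1200/70 = 17.143
Step 3: 55 μL brought to 2800 μL → factor 2800/55 = 50.909
Step 4: 0.28 mL brought to 4.5 mL → factor 4.5/0.28 = 16.071
Dilution factor to solution 2 = 518.37; to solution 4 = 4.2412 × 10^5
[solution 2]/[solution 4] = (factor to solution 4)/(factor to solution 2) = 4.2412 × 10^5/518.37 = 818

818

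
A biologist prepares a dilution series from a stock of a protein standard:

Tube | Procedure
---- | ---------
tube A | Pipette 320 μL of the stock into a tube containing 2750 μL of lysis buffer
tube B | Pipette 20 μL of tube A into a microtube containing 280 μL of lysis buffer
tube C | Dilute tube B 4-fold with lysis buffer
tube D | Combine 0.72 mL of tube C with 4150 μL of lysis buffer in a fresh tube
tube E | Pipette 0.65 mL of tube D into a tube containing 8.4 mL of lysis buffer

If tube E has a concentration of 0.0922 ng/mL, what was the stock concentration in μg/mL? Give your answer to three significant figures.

Step 1: 320 μL + 2750 μL = 3070 μL total → factor 3070/320 = 9.5938
Step 2: 20 μL + 280 μL = 300 μL total → factor 300/20 = 15
Step 3: 4-fold → factor 4
Step 4: 0.72 mL + 4150 μL = 4.87 mL total → factor 4.87/0.72 = 6.7639
Step 5: 0.65 mL + 8.4 mL = 9.05 mL total → factor 9.05/0.65 = 13.923
Overall dilution factor = 9.5938 × 15 × 4 × 6.7639 × 13.923 = 54209
Stock = 0.0922 ng/mL × 54209 = 4998 ng/mL = 5.00 μg/mL

5.00 μg/mL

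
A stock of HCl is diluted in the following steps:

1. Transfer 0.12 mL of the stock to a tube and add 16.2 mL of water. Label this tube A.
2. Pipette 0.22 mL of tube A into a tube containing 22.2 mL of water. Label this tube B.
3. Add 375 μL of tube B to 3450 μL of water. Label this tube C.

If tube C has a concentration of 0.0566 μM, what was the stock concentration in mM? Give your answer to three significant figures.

Step 1: 0.12 mL + 16.2 mL = 16.32 mL total → factor 16.32/0.12 = 136
Step 2: 0.22 mL + 22.2 mL = 22.42 mL total → factor 22.42/0.22 = 101.91
Step 3: 375 μL + 3450 μL = 3825 μL total → factor 3825/375 = 10.2
Overall dilution factor = 136 × 101.91 × 10.2 = 1.4137 × 10^5
Stock = 0.0566 μM × 1.4137 × 10^5 = 8001 μM = 8.00 mM

8.00 mM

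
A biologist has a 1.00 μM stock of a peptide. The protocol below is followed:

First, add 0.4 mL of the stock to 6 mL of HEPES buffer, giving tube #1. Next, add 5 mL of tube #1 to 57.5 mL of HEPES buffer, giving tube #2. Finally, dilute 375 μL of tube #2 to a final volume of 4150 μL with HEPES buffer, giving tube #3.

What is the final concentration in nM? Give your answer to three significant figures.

Step 1: 0.4 mL + 6 mL = 6.4 mL total → factor 6.4/0.4 = 16
Step 2: 5 mL + 57.5 mL = 62.5 mL total → factor 62.5/5 = 12.5
Step 3: 375 μL brought to 4150 μL → factor 4150/375 = 11.067
Overall dilution factor = 16 × 12.5 × 11.067 = 2213.3
Final = 1.00 μM / 2213.3 = 0.0004518 μM = 0.452 nM

0.452 nM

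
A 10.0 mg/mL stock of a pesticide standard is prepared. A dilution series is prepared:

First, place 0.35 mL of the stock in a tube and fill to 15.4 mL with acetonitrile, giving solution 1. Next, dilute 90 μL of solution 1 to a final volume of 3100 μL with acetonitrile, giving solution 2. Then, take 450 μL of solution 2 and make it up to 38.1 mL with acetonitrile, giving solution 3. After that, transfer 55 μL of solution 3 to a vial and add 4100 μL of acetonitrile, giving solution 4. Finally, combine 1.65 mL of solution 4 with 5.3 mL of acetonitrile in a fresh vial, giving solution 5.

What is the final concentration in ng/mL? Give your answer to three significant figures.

0.245 ng/mL

Step 1: 0.35 mL brought to 15.4 mL → factor 15.4/0.35 = 44
Step 2: 90 μL brought to 3100 μL → factor 3100/90 = 34.444
Step 3: 450 μL brought to 38.1 mL → factor 38100/450 = 84.667
Step 4: 55 μL + 4100 μL = 4155 μL total → factor 4155/55 = 75.545
Step 5: 1.65 mL + 5.3 mL = 6.95 mL total → factor 6.95/1.65 = 4.2121
Overall dilution factor = 44 × 34.444 × 84.667 × 75.545 × 4.2121 = 4.0831 × 10^7
Final = 10.0 mg/mL / 4.0831 × 10^7 = 2.449 × 10^-7 mg/mL = 0.245 ng/mL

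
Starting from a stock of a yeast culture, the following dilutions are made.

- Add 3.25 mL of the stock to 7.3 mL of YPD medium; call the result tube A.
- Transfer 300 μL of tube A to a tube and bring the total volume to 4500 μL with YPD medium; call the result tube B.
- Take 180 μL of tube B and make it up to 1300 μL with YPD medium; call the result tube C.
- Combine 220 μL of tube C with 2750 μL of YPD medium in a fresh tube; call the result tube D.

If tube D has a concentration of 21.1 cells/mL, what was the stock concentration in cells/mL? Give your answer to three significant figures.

Step 1: 3.25 mL + 7.3 mL = 10.55 mL total → factor 10.55/3.25 = 3.2462
Step 2: 300 μL brought to 4500 μL → factor 4500/300 = 15
Step 3: 180 μL brought to 1300 μL → factor 1300/180 = 7.2222
Step 4: 220 μL + 2750 μL = 2970 μL total → factor 2970/220 = 13.5
Overall dilution factor = 3.2462 × 15 × 7.2222 × 13.5 = 4747.5
Stock = 21.1 cells/mL × 4747.5 = 1.00 × 10^5 cells/mL

1.00 × 10^5 cells/mL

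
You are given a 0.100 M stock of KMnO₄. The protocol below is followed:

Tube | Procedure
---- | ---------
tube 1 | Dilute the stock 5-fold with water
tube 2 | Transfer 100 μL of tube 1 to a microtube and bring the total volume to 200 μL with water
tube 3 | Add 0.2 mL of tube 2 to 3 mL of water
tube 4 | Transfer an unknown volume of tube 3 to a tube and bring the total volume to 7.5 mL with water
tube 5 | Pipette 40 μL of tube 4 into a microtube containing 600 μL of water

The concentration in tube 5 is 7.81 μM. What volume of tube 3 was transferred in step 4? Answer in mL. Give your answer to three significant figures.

Step 1: 5-fold → factor 5
Step 2: 100 μL brought to 200 μL → factor 200/100 = 2
Step 3: 0.2 mL + 3 mL = 3.2 mL total → factor 3.2/0.2 = 16
Step 4: v brought to 7.5 mL → factor = 7.5 mL/v
Step 5: 40 μL + 600 μL = 640 μL total → factor 640/40 = 16
Product of known-step factors = 2560
Overall factor = 0.100 M / (7.81 μM) = 12804
Step-4 factor = 12804 / 2560 = 5.0016
v = 7.5 mL / 5.0016 = 1.50 mL

1.50 mL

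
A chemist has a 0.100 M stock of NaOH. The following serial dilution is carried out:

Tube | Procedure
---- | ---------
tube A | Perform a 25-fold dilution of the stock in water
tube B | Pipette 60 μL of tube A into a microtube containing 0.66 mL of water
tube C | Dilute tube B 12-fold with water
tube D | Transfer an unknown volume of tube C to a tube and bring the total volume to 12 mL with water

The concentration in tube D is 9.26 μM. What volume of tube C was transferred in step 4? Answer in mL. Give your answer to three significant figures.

Step 1: 25-fold → factor 25
Step 2: 60 μL + 0.66 mL = 720 μL total → factor 720/60 = 12
Step 3: 12-fold → factor 12
Step 4: v brought to 12 mL → factor = 12 mL/v
Product of known-step factors = 3600
Overall factor = 0.100 M / (9.26 μM) = 10799
Step-4 factor = 10799 / 3600 = 2.9998
v = 12 mL / 2.9998 = 4.00 mL

4.00 mL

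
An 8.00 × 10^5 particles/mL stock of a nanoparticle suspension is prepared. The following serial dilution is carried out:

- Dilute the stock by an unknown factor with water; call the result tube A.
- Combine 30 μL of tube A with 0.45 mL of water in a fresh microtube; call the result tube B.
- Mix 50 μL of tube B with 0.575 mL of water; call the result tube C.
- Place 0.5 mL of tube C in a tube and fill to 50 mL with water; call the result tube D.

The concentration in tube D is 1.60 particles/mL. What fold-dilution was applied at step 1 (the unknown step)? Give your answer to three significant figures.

Step 1: unknown factor x
Step 2: 30 μL + 0.45 mL = 480 μL total → factor 480/30 = 16
Step 3: 50 μL + 0.575 mL = 625 μL total → factor 625/50 = 12.5
Step 4: 0.5 mL brought to 50 mL → factor 50/0.5 = 100
Product of known-step factors = 20000
Overall factor = 8.00 × 10^5 particles/mL / (1.60 particles/mL) = 5 × 10^5
x = 5 × 10^5 / 20000 = 25.0

25.0-fold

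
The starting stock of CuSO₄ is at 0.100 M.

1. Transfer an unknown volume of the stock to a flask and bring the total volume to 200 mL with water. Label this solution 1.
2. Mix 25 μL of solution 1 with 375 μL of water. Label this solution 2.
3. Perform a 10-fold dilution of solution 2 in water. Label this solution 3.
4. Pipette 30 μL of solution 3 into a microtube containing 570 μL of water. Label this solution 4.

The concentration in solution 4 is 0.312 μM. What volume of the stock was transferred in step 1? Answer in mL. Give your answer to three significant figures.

2.00 mL

Step 1: v brought to 200 mL → factor = 200 mL/v
Step 2: 25 μL + 375 μL = 400 μL total → factor 400/25 = 16
Step 3: 10-fold → factor 10
Step 4: 30 μL + 570 μL = 600 μL total → factor 600/30 = 20
Product of known-step factors = 3200
Overall factor = 0.100 M / (0.312 μM) = 3.2051 × 10^5
Step-1 factor = 3.2051 × 10^5 / 3200 = 100.16
v = 200 mL / 100.16 = 2.00 mL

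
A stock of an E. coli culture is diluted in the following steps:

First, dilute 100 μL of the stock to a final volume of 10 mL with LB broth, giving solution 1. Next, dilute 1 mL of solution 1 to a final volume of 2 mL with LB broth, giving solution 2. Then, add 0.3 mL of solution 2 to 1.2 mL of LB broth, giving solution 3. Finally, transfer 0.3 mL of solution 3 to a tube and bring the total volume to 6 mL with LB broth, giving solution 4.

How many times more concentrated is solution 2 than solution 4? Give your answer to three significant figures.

Step 1: 100 μL brought to 10 mL → factor 10000/100 = 100
Step 2: 1 mL brought to 2 mL → factor 2/1 = 2
Step 3: 0.3 mL + 1.2 mL = 1.5 mL total → factor 1.5/0.3 = 5
Step 4: 0.3 mL brought to 6 mL → factor 6/0.3 = 20
Dilution factor to solution 2 = 200; to solution 4 = 20000
[solution 2]/[solution 4] = (factor to solution 4)/(factor to solution 2) = 20000/200 = 100

100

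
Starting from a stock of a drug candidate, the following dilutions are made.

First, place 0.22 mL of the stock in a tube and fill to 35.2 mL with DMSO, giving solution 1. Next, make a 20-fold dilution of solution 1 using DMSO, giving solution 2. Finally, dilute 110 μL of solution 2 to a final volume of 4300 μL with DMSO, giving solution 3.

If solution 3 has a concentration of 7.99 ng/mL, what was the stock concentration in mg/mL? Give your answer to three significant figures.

0.999 mg/mL

Step 1: 0.22 mL brought to 35.2 mL → factor 35.2/0.22 = 160
Step 2: 20-fold → factor 20
Step 3: 110 μL brought to 4300 μL → factor 4300/110 = 39.091
Overall dilution factor = 160 × 20 × 39.091 = 1.2509 × 10^5
Stock = 7.99 ng/mL × 1.2509 × 10^5 = 9.995 × 10^5 ng/mL = 0.999 mg/mL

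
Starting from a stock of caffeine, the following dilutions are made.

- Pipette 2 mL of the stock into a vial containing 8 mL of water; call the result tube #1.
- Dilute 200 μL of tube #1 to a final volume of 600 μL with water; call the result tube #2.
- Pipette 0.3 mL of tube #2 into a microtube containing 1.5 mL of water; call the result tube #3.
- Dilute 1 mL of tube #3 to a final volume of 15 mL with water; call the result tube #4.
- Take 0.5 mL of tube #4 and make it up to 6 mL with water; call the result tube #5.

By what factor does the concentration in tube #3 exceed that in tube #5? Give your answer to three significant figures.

Step 1: 2 mL + 8 mL = 10 mL total → factor 10/2 = 5
Step 2: 200 μL brought to 600 μL → factor 600/200 = 3
Step 3: 0.3 mL + 1.5 mL = 1.8 mL total → factor 1.8/0.3 = 6
Step 4: 1 mL brought to 15 mL → factor 15/1 = 15
Step 5: 0.5 mL brought to 6 mL → factor 6/0.5 = 12
Dilution factor to tube #3 = 90; to tube #5 = 16200
[tube #3]/[tube #5] = (factor to tube #5)/(factor to tube #3) = 16200/90 = 180

180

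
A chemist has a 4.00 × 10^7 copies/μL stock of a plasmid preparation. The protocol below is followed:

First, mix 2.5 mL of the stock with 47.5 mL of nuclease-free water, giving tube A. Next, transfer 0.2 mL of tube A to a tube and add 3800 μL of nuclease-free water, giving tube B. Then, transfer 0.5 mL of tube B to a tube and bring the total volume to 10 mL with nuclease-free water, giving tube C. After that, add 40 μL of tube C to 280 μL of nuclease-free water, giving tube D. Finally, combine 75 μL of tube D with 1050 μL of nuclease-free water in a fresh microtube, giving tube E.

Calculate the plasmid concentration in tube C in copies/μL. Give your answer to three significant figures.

5.00 × 10^3 copies/μL

Step 1: 2.5 mL + 47.5 mL = 50 mL total → factor 50/2.5 = 20
Step 2: 0.2 mL + 3800 μL = 4 mL total → factor 4/0.2 = 20
Step 3: 0.5 mL brought to 10 mL → factor 10/0.5 = 20
Dilution factor through tube C = 20 × 20 × 20 = 8000
[tube C] = 4.00 × 10^7 copies/μL / 8000 = 5.00 × 10^3 copies/μL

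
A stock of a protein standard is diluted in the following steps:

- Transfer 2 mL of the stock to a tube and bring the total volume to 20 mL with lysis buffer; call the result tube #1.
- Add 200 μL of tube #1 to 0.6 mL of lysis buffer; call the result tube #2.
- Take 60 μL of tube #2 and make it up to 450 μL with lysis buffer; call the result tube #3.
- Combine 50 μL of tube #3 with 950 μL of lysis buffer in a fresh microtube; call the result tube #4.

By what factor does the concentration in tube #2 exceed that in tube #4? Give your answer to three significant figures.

Step 1: 2 mL brought to 20 mL → factor 20/2 = 10
Step 2: 200 μL + 0.6 mL = 800 μL total → factor 800/200 = 4
Step 3: 60 μL brought to 450 μL → factor 450/60 = 7.5
Step 4: 50 μL + 950 μL = 1000 μL total → factor 1000/50 = 20
Dilution factor to tube #2 = 40; to tube #4 = 6000
[tube #2]/[tube #4] = (factor to tube #4)/(factor to tube #2) = 6000/40 = 150

150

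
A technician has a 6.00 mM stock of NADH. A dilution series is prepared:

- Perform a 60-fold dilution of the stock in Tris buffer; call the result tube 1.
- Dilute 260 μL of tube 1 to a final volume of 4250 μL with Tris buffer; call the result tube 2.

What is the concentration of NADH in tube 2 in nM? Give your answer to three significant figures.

Step 1: 60-fold → factor 60
Step 2: 260 μL brought to 4250 μL → factor 4250/260 = 16.346
Overall dilution factor = 60 × 16.346 = 980.77
Final = 6.00 mM / 980.77 = 0.006118 mM = 6.12 × 10^3 nM

6.12 × 10^3 nM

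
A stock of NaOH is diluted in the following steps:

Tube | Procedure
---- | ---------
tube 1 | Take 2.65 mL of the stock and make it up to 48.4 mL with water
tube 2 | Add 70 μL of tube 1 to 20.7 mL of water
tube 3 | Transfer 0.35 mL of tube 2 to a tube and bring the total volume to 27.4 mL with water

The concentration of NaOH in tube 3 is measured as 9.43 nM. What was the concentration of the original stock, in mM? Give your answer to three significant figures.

Step 1: 2.65 mL brought to 48.4 mL → factor 48.4/2.65 = 18.264
Step 2: 70 μL + 20.7 mL = 20770 μL total → factor 20770/70 = 296.71
Step 3: 0.35 mL brought to 27.4 mL → factor 27.4/0.35 = 78.286
Overall dilution factor = 18.264 × 296.71 × 78.286 = 4.2425 × 10^5
Stock = 9.43 nM × 4.2425 × 10^5 = 4.001 × 10^6 nM = 4.00 mM

4.00 mM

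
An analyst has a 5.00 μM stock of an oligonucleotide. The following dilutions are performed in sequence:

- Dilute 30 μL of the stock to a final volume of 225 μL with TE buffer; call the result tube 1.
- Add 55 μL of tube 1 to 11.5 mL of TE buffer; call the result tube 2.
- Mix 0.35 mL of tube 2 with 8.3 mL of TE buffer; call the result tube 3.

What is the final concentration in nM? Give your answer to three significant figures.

Step 1: 30 μL brought to 225 μL → factor 225/30 = 7.5
Step 2: 55 μL + 11.5 mL = 11555 μL total → factor 11555/55 = 210.09
Step 3: 0.35 mL + 8.3 mL = 8.65 mL total → factor 8.65/0.35 = 24.714
Overall dilution factor = 7.5 × 210.09 × 24.714 = 38942
Final = 5.00 μM / 38942 = 0.0001284 μM = 0.128 nM

0.128 nM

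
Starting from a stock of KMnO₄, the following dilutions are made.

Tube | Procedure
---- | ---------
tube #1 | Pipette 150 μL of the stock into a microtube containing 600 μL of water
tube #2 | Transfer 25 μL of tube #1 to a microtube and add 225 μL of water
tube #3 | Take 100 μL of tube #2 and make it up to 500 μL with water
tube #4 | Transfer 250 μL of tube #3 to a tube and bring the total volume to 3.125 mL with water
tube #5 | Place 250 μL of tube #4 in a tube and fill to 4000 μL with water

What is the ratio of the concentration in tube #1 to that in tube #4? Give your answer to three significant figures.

Step 1: 150 μL + 600 μL = 750 μL total → factor 750/150 = 5
Step 2: 25 μL + 225 μL = 250 μL total → factor 250/25 = 10
Step 3: 100 μL brought to 500 μL → factor 500/100 = 5
Step 4: 250 μL brought to 3.125 mL → factor 3125/250 = 12.5
Dilution factor to tube #1 = 5; to tube #4 = 3125
[tube #1]/[tube #4] = (factor to tube #4)/(factor to tube #1) = 3125/5 = 625

625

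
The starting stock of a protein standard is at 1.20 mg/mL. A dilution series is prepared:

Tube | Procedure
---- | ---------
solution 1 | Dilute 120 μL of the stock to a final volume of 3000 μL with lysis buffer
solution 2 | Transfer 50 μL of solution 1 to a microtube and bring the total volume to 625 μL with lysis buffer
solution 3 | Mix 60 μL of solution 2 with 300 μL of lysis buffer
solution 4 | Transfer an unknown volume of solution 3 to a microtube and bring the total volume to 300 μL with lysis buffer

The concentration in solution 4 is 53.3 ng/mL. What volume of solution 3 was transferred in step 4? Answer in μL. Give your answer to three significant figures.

Step 1: 120 μL brought to 3000 μL → factor 3000/120 = 25
Step 2: 50 μL brought to 625 μL → factor 625/50 = 12.5
Step 3: 60 μL + 300 μL = 360 μL total → factor 360/60 = 6
Step 4: v brought to 300 μL → factor = 300 μL/v
Product of known-step factors = 1875
Overall factor = 1.20 mg/mL / (53.3 ng/mL) = 22514
Step-4 factor = 22514 / 1875 = 12.008
v = 300 μL / 12.008 = 25.0 μL

25.0 μL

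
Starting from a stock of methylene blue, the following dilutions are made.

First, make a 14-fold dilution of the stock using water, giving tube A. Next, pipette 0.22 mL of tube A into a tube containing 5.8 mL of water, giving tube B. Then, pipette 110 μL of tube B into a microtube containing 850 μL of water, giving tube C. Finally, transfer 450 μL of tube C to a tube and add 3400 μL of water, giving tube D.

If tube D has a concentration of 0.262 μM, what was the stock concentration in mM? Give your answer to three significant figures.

7.49 mM

Step 1: 14-fold → factor 14
Step 2: 0.22 mL + 5.8 mL = 6.02 mL total → factor 6.02/0.22 = 27.364
Step 3: 110 μL + 850 μL = 960 μL total → factor 960/110 = 8.7273
Step 4: 450 μL + 3400 μL = 3850 μL total → factor 3850/450 = 8.5556
Overall dilution factor = 14 × 27.364 × 8.7273 × 8.5556 = 28604
Stock = 0.262 μM × 28604 = 7494 μM = 7.49 mM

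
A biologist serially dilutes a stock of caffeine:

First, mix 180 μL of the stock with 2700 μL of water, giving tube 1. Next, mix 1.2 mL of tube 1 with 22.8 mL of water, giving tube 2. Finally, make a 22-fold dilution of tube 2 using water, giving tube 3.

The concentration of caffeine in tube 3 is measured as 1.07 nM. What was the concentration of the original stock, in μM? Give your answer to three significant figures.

Step 1: 180 μL + 2700 μL = 2880 μL total → factor 2880/180 = 16
Step 2: 1.2 mL + 22.8 mL = 24 mL total → factor 24/1.2 = 20
Step 3: 22-fold → factor 22
Overall dilution factor = 16 × 20 × 22 = 7040
Stock = 1.07 nM × 7040 = 7533 nM = 7.53 μM

7.53 μM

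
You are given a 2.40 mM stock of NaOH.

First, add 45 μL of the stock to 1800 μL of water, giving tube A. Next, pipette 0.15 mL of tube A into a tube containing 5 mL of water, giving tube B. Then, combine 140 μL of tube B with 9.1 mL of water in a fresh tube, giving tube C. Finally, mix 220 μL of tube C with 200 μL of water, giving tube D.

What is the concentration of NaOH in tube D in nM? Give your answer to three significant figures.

Step 1: 45 μL + 1800 μL = 1845 μL total → factor 1845/45 = 41
Step 2: 0.15 mL + 5 mL = 5.15 mL total → factor 5.15/0.15 = 34.333
Step 3: 140 μL + 9.1 mL = 9240 μL total → factor 9240/140 = 66
Step 4: 220 μL + 200 μL = 420 μL total → factor 420/220 = 1.9091
Overall dilution factor = 41 × 34.333 × 66 × 1.9091 = 1.7737 × 10^5
Final = 2.40 mM / 1.7737 × 10^5 = 1.353 × 10^-5 mM = 13.5 nM

13.5 nM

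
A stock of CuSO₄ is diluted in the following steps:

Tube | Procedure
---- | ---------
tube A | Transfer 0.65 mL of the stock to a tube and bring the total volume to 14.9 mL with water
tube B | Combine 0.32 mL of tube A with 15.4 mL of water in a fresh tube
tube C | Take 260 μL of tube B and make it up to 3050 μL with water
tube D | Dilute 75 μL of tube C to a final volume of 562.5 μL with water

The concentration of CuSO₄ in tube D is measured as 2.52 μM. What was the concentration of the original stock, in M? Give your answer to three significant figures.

0.250 M

Step 1: 0.65 mL brought to 14.9 mL → factor 14.9/0.65 = 22.923
Step 2: 0.32 mL + 15.4 mL = 15.72 mL total → factor 15.72/0.32 = 49.125
Step 3: 260 μL brought to 3050 μL → factor 3050/260 = 11.731
Step 4: 75 μL brought to 562.5 μL → factor 562.5/75 = 7.5
Overall dilution factor = 22.923 × 49.125 × 11.731 × 7.5 = 99075
Stock = 2.52 μM × 99075 = 2.497 × 10^5 μM = 0.250 M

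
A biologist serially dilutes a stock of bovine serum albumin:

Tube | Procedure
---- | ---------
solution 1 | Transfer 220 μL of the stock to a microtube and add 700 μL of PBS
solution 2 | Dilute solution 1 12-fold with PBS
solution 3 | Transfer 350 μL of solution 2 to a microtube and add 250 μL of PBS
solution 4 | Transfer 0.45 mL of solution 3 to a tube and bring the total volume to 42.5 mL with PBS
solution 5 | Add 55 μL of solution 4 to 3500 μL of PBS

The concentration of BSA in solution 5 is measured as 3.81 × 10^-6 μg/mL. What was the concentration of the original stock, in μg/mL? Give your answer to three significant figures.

Step 1: 220 μL + 700 μL = 920 μL total → factor 920/220 = 4.1818
Step 2: 12-fold → factor 12
Step 3: 350 μL + 250 μL = 600 μL total → factor 600/350 = 1.7143
Step 4: 0.45 mL brought to 42.5 mL → factor 42.5/0.45 = 94.444
Step 5: 55 μL + 3500 μL = 3555 μL total → factor 3555/55 = 64.636
Overall dilution factor = 4.1818 × 12 × 1.7143 × 94.444 × 64.636 = 5.2515 × 10^5
Stock = 3.81 × 10^-6 μg/mL × 5.2515 × 10^5 = 2.00 μg/mL

2.00 μg/mL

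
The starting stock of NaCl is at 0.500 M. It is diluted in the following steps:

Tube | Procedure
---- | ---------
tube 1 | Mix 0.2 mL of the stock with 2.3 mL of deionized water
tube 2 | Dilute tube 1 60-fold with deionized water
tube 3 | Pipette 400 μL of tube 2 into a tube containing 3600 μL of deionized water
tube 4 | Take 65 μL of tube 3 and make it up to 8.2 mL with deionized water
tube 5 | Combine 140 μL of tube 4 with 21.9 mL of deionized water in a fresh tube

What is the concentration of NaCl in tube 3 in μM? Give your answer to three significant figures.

Step 1: 0.2 mL + 2.3 mL = 2.5 mL total → factor 2.5/0.2 = 12.5
Step 2: 60-fold → factor 60
Step 3: 400 μL + 3600 μL = 4000 μL total → factor 4000/400 = 10
Dilution factor through tube 3 = 12.5 × 60 × 10 = 7500
[tube 3] = 0.500 M / 7500 = 6.667 × 10^-5 M = 66.7 μM

66.7 μM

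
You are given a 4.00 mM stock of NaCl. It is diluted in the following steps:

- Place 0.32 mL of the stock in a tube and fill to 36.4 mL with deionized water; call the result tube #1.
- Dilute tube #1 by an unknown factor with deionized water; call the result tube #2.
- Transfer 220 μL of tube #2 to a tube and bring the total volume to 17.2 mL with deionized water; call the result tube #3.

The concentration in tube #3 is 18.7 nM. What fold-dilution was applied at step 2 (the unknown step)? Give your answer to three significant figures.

Step 1: 0.32 mL brought to 36.4 mL → factor 36.4/0.32 = 113.75
Step 2: unknown factor x
Step 3: 220 μL brought to 17.2 mL → factor 17200/220 = 78.182
Product of known-step factors = 8893.2
Overall factor = 4.00 mM / (18.7 nM) = 2.139 × 10^5
x = 2.139 × 10^5 / 8893.2 = 24.1

24.1-fold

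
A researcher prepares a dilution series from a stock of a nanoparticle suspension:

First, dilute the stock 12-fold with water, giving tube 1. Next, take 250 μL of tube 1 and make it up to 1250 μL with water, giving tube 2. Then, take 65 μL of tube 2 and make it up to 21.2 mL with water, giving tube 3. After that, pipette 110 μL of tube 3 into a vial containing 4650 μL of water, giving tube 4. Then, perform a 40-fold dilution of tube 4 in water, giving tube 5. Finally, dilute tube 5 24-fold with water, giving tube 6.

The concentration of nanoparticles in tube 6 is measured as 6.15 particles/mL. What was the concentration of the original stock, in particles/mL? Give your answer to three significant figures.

5.00 × 10^9 particles/mL

Step 1: 12-fold → factor 12
Step 2: 250 μL brought to 1250 μL → factor 1250/250 = 5
Step 3: 65 μL brought to 21.2 mL → factor 21200/65 = 326.15
Step 4: 110 μL + 4650 μL = 4760 μL total → factor 4760/110 = 43.273
Step 5: 40-fold → factor 40
Step 6: 24-fold → factor 24
Overall dilution factor = 12 × 5 × 326.15 × 43.273 × 40 × 24 = 8.1294 × 10^8
Stock = 6.15 particles/mL × 8.1294 × 10^8 = 5.00 × 10^9 particles/mL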